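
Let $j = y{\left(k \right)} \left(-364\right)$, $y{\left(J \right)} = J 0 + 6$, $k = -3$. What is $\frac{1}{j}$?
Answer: $- \frac{1}{2184} \approx -0.00045788$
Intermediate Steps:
$y{\left(J \right)} = 6$ ($y{\left(J \right)} = 0 + 6 = 6$)
$j = -2184$ ($j = 6 \left(-364\right) = -2184$)
$\frac{1}{j} = \frac{1}{-2184} = - \frac{1}{2184}$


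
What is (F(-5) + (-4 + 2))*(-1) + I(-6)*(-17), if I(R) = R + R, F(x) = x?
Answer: 211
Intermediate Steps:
I(R) = 2*R
(F(-5) + (-4 + 2))*(-1) + I(-6)*(-17) = (-5 + (-4 + 2))*(-1) + (2*(-6))*(-17) = (-5 - 2)*(-1) - 12*(-17) = -7*(-1) + 204 = 7 + 204 = 211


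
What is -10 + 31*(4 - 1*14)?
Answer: -320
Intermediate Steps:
-10 + 31*(4 - 1*14) = -10 + 31*(4 - 14) = -10 + 31*(-10) = -10 - 310 = -320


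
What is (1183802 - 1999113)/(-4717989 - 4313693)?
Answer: 815311/9031682 ≈ 0.090272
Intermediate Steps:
(1183802 - 1999113)/(-4717989 - 4313693) = -815311/(-9031682) = -815311*(-1/9031682) = 815311/9031682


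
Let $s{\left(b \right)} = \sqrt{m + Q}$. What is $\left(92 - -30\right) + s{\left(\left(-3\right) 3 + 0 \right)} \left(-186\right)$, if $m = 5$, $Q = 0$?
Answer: $122 - 186 \sqrt{5} \approx -293.91$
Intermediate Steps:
$s{\left(b \right)} = \sqrt{5}$ ($s{\left(b \right)} = \sqrt{5 + 0} = \sqrt{5}$)
$\left(92 - -30\right) + s{\left(\left(-3\right) 3 + 0 \right)} \left(-186\right) = \left(92 - -30\right) + \sqrt{5} \left(-186\right) = \left(92 + 30\right) - 186 \sqrt{5} = 122 - 186 \sqrt{5}$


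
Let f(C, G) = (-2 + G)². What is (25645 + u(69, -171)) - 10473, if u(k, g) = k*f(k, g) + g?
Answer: 2080102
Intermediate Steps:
u(k, g) = g + k*(-2 + g)² (u(k, g) = k*(-2 + g)² + g = g + k*(-2 + g)²)
(25645 + u(69, -171)) - 10473 = (25645 + (-171 + 69*(-2 - 171)²)) - 10473 = (25645 + (-171 + 69*(-173)²)) - 10473 = (25645 + (-171 + 69*29929)) - 10473 = (25645 + (-171 + 2065101)) - 10473 = (25645 + 2064930) - 10473 = 2090575 - 10473 = 2080102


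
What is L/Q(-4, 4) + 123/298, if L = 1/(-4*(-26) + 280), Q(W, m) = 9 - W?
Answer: 307157/743808 ≈ 0.41295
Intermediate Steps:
L = 1/384 (L = 1/(104 + 280) = 1/384 ≈ 0.0026042)
L/Q(-4, 4) + 123/298 = 1/(384*(9 - 1*(-4))) + 123/298 = 1/(384*(9 + 4)) + 123*(1/298) = (1/384)/13 + 123/298 = (1/384)*(1/13) + 123/298 = 1/4992 + 123/298 = 307157/743808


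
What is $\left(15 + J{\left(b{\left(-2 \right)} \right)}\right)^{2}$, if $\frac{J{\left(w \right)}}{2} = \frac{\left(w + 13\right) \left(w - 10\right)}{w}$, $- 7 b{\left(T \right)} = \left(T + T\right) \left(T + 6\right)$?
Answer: $\frac{6095961}{784} \approx 7775.5$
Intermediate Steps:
$b{\left(T \right)} = - \frac{2 T \left(6 + T\right)}{7}$ ($b{\left(T \right)} = - \frac{\left(T + T\right) \left(T + 6\right)}{7} = - \frac{2 T \left(6 + T\right)}{7}$)
$J{\left(w \right)} = \frac{2 \left(-10 + w\right) \left(13 + w\right)}{w}$ ($J{\left(w \right)} = 2 \frac{\left(w + 13\right) \left(w - 10\right)}{w} = 2 \frac{\left(13 + w\right) \left(-10 + w\right)}{w} = 2 \frac{\left(-10 + w\right) \left(13 + w\right)}{w} = \frac{2 \left(-10 + w\right) \left(13 + w\right)}{w}$)
$\left(15 + J{\left(b{\left(-2 \right)} \right)}\right)^{2} = \left(15 + \left(6 - \frac{260}{\left(- \frac{2}{7}\right) \left(-2\right) \left(6 - 2\right)} + 2 \left(\left(- \frac{2}{7}\right) \left(-2\right) \left(6 - 2\right)\right)\right)\right)^{2} = \left(15 + \left(6 - \frac{260}{\left(- \frac{2}{7}\right) \left(-2\right) 4} + 2 \left(\left(- \frac{2}{7}\right) \left(-2\right) 4\right)\right)\right)^{2} = \left(15 + \left(6 - \frac{260}{\frac{16}{7}} + 2 \cdot \frac{16}{7}\right)\right)^{2} = \left(15 + \left(6 - \frac{455}{4} + \frac{32}{7}\right)\right)^{2} = \left(15 - \frac{2889}{28}\right)^{2} = \left(- \frac{2469}{28}\right)^{2} = \frac{6095961}{784}$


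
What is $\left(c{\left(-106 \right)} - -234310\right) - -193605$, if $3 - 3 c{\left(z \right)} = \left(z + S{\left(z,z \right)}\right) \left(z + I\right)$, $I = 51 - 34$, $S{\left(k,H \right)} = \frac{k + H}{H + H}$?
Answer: $424801$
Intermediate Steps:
$S{\left(k,H \right)} = \frac{H + k}{2 H}$
$I = 17$ ($I = 51 - 34 = 17$)
$c{\left(z \right)} = 1 - \frac{\left(1 + z\right) \left(17 + z\right)}{3}$ ($c{\left(z \right)} = 1 - \frac{\left(z + \frac{z + z}{2 z}\right) \left(z + 17\right)}{3} = 1 - \frac{\left(z + \frac{2 z}{2 z}\right) \left(17 + z\right)}{3} = 1 - \frac{\left(z + 1\right) \left(17 + z\right)}{3} = 1 - \frac{\left(1 + z\right) \left(17 + z\right)}{3}$)
$\left(c{\left(-106 \right)} - -234310\right) - -193605 = \left(\left(- \frac{14}{3} - -636 - \frac{\left(-106\right)^{2}}{3}\right) - -234310\right) - -193605 = \left(\left(- \frac{14}{3} + 636 - \frac{11236}{3}\right) + 234310\right) + 193605 = \left(-3114 + 234310\right) + 193605 = 231196 + 193605 = 424801$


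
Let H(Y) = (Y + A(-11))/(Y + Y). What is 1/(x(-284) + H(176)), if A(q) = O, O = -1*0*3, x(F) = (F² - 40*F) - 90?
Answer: 2/183853 ≈ 1.0878e-5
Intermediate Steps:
x(F) = -90 + F² - 40*F
O = 0 (O = 0*3 = 0)
A(q) = 0
H(Y) = ½ (H(Y) = (Y + 0)/(Y + Y) = Y/((2*Y)) = Y*(1/(2*Y)) = ½)
1/(x(-284) + H(176)) = 1/((-90 + (-284)² - 40*(-284)) + ½) = 1/((-90 + 80656 + 11360) + ½) = 1/(91926 + ½) = 1/(183853/2) = 2/183853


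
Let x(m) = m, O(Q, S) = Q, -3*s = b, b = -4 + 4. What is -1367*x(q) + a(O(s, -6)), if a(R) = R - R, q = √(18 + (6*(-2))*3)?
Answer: -4101*I*√2 ≈ -5799.7*I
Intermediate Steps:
b = 0
s = 0 (s = -⅓*0 = 0)
q = 3*I*√2 (q = √(18 - 12*3) = √(18 - 36) = √(-18) = 3*I*√2 ≈ 4.2426*I)
a(R) = 0
-1367*x(q) + a(O(s, -6)) = -4101*I*√2 + 0 = -4101*I*√2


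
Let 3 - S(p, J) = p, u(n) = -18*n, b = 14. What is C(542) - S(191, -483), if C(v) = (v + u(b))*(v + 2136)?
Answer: 776808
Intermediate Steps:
S(p, J) = 3 - p
C(v) = (-252 + v)*(2136 + v) (C(v) = (v - 18*14)*(v + 2136) = (v - 252)*(2136 + v) = (-252 + v)*(2136 + v))
C(542) - S(191, -483) = (-538272 + 542² + 1884*542) - (3 - 1*191) = (-538272 + 293764 + 1021128) - (3 - 191) = 776620 - 1*(-188) = 776620 + 188 = 776808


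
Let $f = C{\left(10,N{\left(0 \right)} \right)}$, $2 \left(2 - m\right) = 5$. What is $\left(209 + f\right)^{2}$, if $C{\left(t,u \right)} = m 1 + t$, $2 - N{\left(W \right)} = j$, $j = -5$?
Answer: $\frac{190969}{4} \approx 47742.0$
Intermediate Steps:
$m = - \frac{1}{2}$ ($m = 2 - \frac{5}{2} = - \frac{1}{2} \approx -0.5$)
$N{\left(W \right)} = 7$ ($N{\left(W \right)} = 2 - -5 = 2 + 5 = 7$)
$C{\left(t,u \right)} = - \frac{1}{2} + t$ ($C{\left(t,u \right)} = \left(- \frac{1}{2}\right) 1 + t = - \frac{1}{2} + t$)
$f = \frac{19}{2}$ ($f = - \frac{1}{2} + 10 = \frac{19}{2} \approx 9.5$)
$\left(209 + f\right)^{2} = \left(209 + \frac{19}{2}\right)^{2} = \left(\frac{437}{2}\right)^{2} = \frac{190969}{4}$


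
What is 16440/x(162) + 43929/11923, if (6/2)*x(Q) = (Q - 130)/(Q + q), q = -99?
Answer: 4631009301/47692 ≈ 97102.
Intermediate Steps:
x(Q) = (-130 + Q)/(3*(-99 + Q)) (x(Q) = ((Q - 130)/(Q - 99))/3 = ((-130 + Q)/(-99 + Q))/3 = (-130 + Q)/(3*(-99 + Q)))
16440/x(162) + 43929/11923 = 16440/(((-130 + 162)/(3*(-99 + 162)))) + 43929/11923 = 16440/(((⅓)*32/63)) + 43929*(1/11923) = 16440/(((⅓)*(1/63)*32)) + 43929/11923 = 16440/(32/189) + 43929/11923 = 16440*(189/32) + 43929/11923 = 388395/4 + 43929/11923 = 4631009301/47692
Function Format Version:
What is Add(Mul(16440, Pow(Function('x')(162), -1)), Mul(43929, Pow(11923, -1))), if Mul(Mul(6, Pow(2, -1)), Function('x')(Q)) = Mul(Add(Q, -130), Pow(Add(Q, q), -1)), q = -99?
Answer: Rational(4631009301, 47692) ≈ 97102.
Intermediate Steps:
Function('x')(Q) = Mul(Rational(1, 3), Pow(Add(-99, Q), -1), Add(-130, Q)) (Function('x')(Q) = Mul(Rational(1, 3), Mul(Add(Q, -130), Pow(Add(Q, -99), -1))) = Mul(Rational(1, 3), Mul(Add(-130, Q), Pow(Add(-99, Q), -1))) = Mul(Rational(1, 3), Mul(Pow(Add(-99, Q), -1), Add(-130, Q))) = Mul(Rational(1, 3), Pow(Add(-99, Q), -1), Add(-130, Q)))
Add(Mul(16440, Pow(Function('x')(162), -1)), Mul(43929, Pow(11923, -1))) = Add(Mul(16440, Pow(Mul(Rational(1, 3), Pow(Add(-99, 162), -1), Add(-130, 162)), -1)), Mul(43929, Pow(11923, -1))) = Add(Mul(16440, Pow(Mul(Rational(1, 3), Pow(63, -1), 32), -1)), Mul(43929, Rational(1, 11923))) = Add(Mul(16440, Pow(Mul(Rational(1, 3), Rational(1, 63), 32), -1)), Rational(43929, 11923)) = Add(Mul(16440, Pow(Rational(32, 189), -1)), Rational(43929, 11923)) = Add(Mul(16440, Rational(189, 32)), Rational(43929, 11923)) = Add(Rational(388395, 4), Rational(43929, 11923)) = Rational(4631009301, 47692)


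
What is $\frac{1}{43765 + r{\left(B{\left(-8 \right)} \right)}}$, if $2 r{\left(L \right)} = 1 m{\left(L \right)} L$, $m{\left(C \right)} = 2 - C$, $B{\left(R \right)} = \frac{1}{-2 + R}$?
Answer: $\frac{200}{8752979} \approx 2.2849 \cdot 10^{-5}$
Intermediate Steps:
$r{\left(L \right)} = \frac{L \left(2 - L\right)}{2}$ ($r{\left(L \right)} = \frac{1 \left(2 - L\right) L}{2} = \frac{\left(2 - L\right) L}{2} = \frac{L \left(2 - L\right)}{2}$)
$\frac{1}{43765 + r{\left(B{\left(-8 \right)} \right)}} = \frac{1}{43765 + \frac{2 - \frac{1}{-2 - 8}}{2 \left(-2 - 8\right)}} = \frac{1}{43765 + \frac{2 - \frac{1}{-10}}{2 \left(-10\right)}} = \frac{1}{43765 + \frac{1}{2} \left(- \frac{1}{10}\right) \left(2 - - \frac{1}{10}\right)} = \frac{1}{43765 + \frac{1}{2} \left(- \frac{1}{10}\right) \left(2 + \frac{1}{10}\right)} = \frac{1}{43765 + \frac{1}{2} \left(- \frac{1}{10}\right) \frac{21}{10}} = \frac{1}{43765 - \frac{21}{200}} = \frac{1}{\frac{8752979}{200}} = \frac{200}{8752979}$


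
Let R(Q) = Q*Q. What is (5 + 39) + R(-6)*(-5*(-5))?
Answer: 944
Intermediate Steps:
R(Q) = Q**2
(5 + 39) + R(-6)*(-5*(-5)) = (5 + 39) + (-6)**2*(-5*(-5)) = 44 + 36*25 = 44 + 900 = 944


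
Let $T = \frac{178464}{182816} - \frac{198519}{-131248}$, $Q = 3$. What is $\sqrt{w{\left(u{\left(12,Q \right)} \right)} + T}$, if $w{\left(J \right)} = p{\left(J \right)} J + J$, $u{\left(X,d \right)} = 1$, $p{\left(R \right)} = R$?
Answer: $\frac{\sqrt{157731572880989549}}{187454956} \approx 2.1187$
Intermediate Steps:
$T = \frac{1866109143}{749819824}$ ($T = 178464 \cdot \frac{1}{182816} - - \frac{198519}{131248} = \frac{5577}{5713} + \frac{198519}{131248} = \frac{1866109143}{749819824} \approx 2.4887$)
$w{\left(J \right)} = J + J^{2}$ ($w{\left(J \right)} = J J + J = J^{2} + J = J + J^{2}$)
$\sqrt{w{\left(u{\left(12,Q \right)} \right)} + T} = \sqrt{1 \left(1 + 1\right) + \frac{1866109143}{749819824}} = \sqrt{1 \cdot 2 + \frac{1866109143}{749819824}} = \sqrt{2 + \frac{1866109143}{749819824}} = \sqrt{\frac{3365748791}{749819824}} = \frac{\sqrt{157731572880989549}}{187454956}$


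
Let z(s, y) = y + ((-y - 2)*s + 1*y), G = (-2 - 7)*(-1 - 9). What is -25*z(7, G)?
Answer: 11600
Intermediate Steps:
G = 90 (G = -9*(-10) = 90)
z(s, y) = 2*y + s*(-2 - y) (z(s, y) = y + ((-2 - y)*s + y) = y + (s*(-2 - y) + y) = y + (y + s*(-2 - y)) = 2*y + s*(-2 - y))
-25*z(7, G) = -25*(-2*7 + 2*90 - 1*7*90) = -25*(-14 + 180 - 630) = -25*(-464) = 11600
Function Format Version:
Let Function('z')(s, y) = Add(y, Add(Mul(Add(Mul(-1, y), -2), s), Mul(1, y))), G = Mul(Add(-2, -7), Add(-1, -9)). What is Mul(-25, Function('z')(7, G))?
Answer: 11600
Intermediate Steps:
G = 90 (G = Mul(-9, -10) = 90)
Function('z')(s, y) = Add(Mul(2, y), Mul(s, Add(-2, Mul(-1, y)))) (Function('z')(s, y) = Add(y, Add(Mul(Add(-2, Mul(-1, y)), s), y)) = Add(y, Add(Mul(s, Add(-2, Mul(-1, y))), y)) = Add(y, Add(y, Mul(s, Add(-2, Mul(-1, y))))) = Add(Mul(2, y), Mul(s, Add(-2, Mul(-1, y)))))
Mul(-25, Function('z')(7, G)) = Mul(-25, Add(Mul(-2, 7), Mul(2, 90), Mul(-1, 7, 90))) = Mul(-25, Add(-14, 180, -630)) = Mul(-25, -464) = 11600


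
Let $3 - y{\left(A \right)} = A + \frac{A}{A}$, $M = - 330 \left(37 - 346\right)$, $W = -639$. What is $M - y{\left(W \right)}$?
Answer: $101329$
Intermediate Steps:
$M = 101970$ ($M = \left(-330\right) \left(-309\right) = 101970$)
$y{\left(A \right)} = 2 - A$ ($y{\left(A \right)} = 3 - \left(A + \frac{A}{A}\right) = 3 - \left(A + 1\right) = 3 - \left(1 + A\right) = 2 - A$)
$M - y{\left(W \right)} = 101970 - \left(2 - -639\right) = 101970 - \left(2 + 639\right) = 101970 - 641 = 101329$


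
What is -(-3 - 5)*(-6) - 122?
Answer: -170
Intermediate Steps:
-(-3 - 5)*(-6) - 122 = -(-8)*(-6) - 122 = -1*48 - 122 = -48 - 122 = -170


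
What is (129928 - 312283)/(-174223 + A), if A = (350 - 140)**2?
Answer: 182355/130123 ≈ 1.4014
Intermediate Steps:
A = 44100 (A = 210**2 = 44100)
(129928 - 312283)/(-174223 + A) = (129928 - 312283)/(-174223 + 44100) = -182355/(-130123) = -182355*(-1/130123) = 182355/130123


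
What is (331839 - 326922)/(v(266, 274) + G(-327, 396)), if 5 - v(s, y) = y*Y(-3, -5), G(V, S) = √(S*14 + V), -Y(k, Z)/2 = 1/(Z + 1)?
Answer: -216348/4069 - 1639*√5217/4069 ≈ -82.264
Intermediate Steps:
Y(k, Z) = -2/(1 + Z) (Y(k, Z) = -2/(Z + 1) = -2/(1 + Z))
G(V, S) = √(V + 14*S) (G(V, S) = √(14*S + V) = √(V + 14*S))
v(s, y) = 5 - y/2 (v(s, y) = 5 - y*(-2/(1 - 5)) = 5 - y*(-2/(-4)) = 5 - y*(-2*(-¼)) = 5 - y/2)
(331839 - 326922)/(v(266, 274) + G(-327, 396)) = (331839 - 326922)/((5 - ½*274) + √(-327 + 14*396)) = 4917/((5 - 137) + √(-327 + 5544)) = 4917/(-132 + √5217)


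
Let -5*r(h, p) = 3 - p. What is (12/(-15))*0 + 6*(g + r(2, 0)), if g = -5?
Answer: -168/5 ≈ -33.600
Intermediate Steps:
r(h, p) = -⅗ + p/5 (r(h, p) = -(3 - p)/5 = -⅗ + p/5)
(12/(-15))*0 + 6*(g + r(2, 0)) = (12/(-15))*0 + 6*(-5 + (-⅗ + (⅕)*0)) = (12*(-1/15))*0 + 6*(-5 + (-⅗ + 0)) = -⅘*0 + 6*(-5 - ⅗) = 0 + 6*(-28/5) = 0 - 168/5 = -168/5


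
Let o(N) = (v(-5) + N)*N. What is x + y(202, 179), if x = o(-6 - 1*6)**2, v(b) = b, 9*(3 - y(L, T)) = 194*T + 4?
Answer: 339841/9 ≈ 37760.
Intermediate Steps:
y(L, T) = 23/9 - 194*T/9 (y(L, T) = 3 - (194*T + 4)/9 = 3 - (4 + 194*T)/9 = 3 + (-4/9 - 194*T/9) = 23/9 - 194*T/9)
o(N) = N*(-5 + N) (o(N) = (-5 + N)*N = N*(-5 + N))
x = 41616 (x = ((-6 - 1*6)*(-5 + (-6 - 1*6)))**2 = ((-6 - 6)*(-5 + (-6 - 6)))**2 = (-12*(-5 - 12))**2 = (-12*(-17))**2 = 204**2 = 41616)
x + y(202, 179) = 41616 + (23/9 - 194/9*179) = 41616 + (23/9 - 34726/9) = 41616 - 34703/9 = 339841/9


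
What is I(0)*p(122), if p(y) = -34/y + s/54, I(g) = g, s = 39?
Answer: 0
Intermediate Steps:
p(y) = 13/18 - 34/y (p(y) = -34/y + 39/54 = -34/y + 39*(1/54) = -34/y + 13/18 = 13/18 - 34/y)
I(0)*p(122) = 0*(13/18 - 34/122) = 0*(13/18 - 34*1/122) = 0*(13/18 - 17/61) = 0*(487/1098) = 0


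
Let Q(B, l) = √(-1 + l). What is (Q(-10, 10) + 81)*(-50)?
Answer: -4200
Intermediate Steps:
(Q(-10, 10) + 81)*(-50) = (√(-1 + 10) + 81)*(-50) = (√9 + 81)*(-50) = (3 + 81)*(-50) = 84*(-50) = -4200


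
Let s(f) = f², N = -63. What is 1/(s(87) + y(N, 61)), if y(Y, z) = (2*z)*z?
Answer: 1/15011 ≈ 6.6618e-5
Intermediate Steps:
y(Y, z) = 2*z²
1/(s(87) + y(N, 61)) = 1/(87² + 2*61²) = 1/(7569 + 2*3721) = 1/(7569 + 7442) = 1/15011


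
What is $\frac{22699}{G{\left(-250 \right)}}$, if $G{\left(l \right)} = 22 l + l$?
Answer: $- \frac{22699}{5750} \approx -3.9477$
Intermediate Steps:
$G{\left(l \right)} = 23 l$
$\frac{22699}{G{\left(-250 \right)}} = \frac{22699}{23 \left(-250\right)} = \frac{22699}{-5750} = 22699 \left(- \frac{1}{5750}\right) = - \frac{22699}{5750}$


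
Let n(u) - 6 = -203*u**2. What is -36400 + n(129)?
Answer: -3414517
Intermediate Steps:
n(u) = 6 - 203*u**2
-36400 + n(129) = -36400 + (6 - 203*129**2) = -36400 + (6 - 203*16641) = -36400 + (6 - 3378123) = -36400 - 3378117 = -3414517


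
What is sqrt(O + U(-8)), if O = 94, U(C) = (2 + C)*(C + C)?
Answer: sqrt(190) ≈ 13.784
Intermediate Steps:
U(C) = 2*C*(2 + C) (U(C) = (2 + C)*(2*C) = 2*C*(2 + C))
sqrt(O + U(-8)) = sqrt(94 + 2*(-8)*(2 - 8)) = sqrt(94 + 2*(-8)*(-6)) = sqrt(94 + 96) = sqrt(190)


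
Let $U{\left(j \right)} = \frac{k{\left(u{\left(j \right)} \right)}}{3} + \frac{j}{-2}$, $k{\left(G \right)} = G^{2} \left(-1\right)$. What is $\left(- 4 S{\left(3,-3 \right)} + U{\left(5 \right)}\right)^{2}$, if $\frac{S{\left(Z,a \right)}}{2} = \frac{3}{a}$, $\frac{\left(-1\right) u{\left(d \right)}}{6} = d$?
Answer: $\frac{346921}{4} \approx 86730.0$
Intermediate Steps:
$u{\left(d \right)} = - 6 d$
$k{\left(G \right)} = - G^{2}$
$U{\left(j \right)} = - 12 j^{2} - \frac{j}{2}$ ($U{\left(j \right)} = \frac{\left(-1\right) \left(- 6 j\right)^{2}}{3} + \frac{j}{-2} = - 36 j^{2} \cdot \frac{1}{3} + j \left(- \frac{1}{2}\right) = - 36 j^{2} \cdot \frac{1}{3} - \frac{j}{2} = - 12 j^{2} - \frac{j}{2}$)
$S{\left(Z,a \right)} = \frac{6}{a}$ ($S{\left(Z,a \right)} = 2 \frac{3}{a} = \frac{6}{a}$)
$\left(- 4 S{\left(3,-3 \right)} + U{\left(5 \right)}\right)^{2} = \left(- 4 \frac{6}{-3} + \frac{1}{2} \cdot 5 \left(-1 - 120\right)\right)^{2} = \left(- 4 \cdot 6 \left(- \frac{1}{3}\right) + \frac{1}{2} \cdot 5 \left(-1 - 120\right)\right)^{2} = \left(\left(-4\right) \left(-2\right) + \frac{1}{2} \cdot 5 \left(-121\right)\right)^{2} = \left(8 - \frac{605}{2}\right)^{2} = \left(- \frac{589}{2}\right)^{2} = \frac{346921}{4}$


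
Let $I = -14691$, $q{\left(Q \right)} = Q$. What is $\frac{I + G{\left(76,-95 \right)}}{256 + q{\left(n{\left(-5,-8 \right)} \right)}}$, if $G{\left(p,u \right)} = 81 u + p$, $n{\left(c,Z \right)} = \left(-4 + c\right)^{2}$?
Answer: $- \frac{22310}{337} \approx -66.202$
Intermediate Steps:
$G{\left(p,u \right)} = p + 81 u$
$\frac{I + G{\left(76,-95 \right)}}{256 + q{\left(n{\left(-5,-8 \right)} \right)}} = \frac{-14691 + \left(76 + 81 \left(-95\right)\right)}{256 + \left(-4 - 5\right)^{2}} = \frac{-14691 + \left(76 - 7695\right)}{256 + \left(-9\right)^{2}} = \frac{-14691 - 7619}{256 + 81} = - \frac{22310}{337}$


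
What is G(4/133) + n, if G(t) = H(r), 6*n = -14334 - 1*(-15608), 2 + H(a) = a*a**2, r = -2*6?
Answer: -4553/3 ≈ -1517.7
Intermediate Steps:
r = -12
H(a) = -2 + a**3 (H(a) = -2 + a*a**2 = -2 + a**3)
n = 637/3 (n = (-14334 - 1*(-15608))/6 = (-14334 + 15608)/6 = (1/6)*1274 = 637/3 ≈ 212.33)
G(t) = -1730 (G(t) = -2 + (-12)**3 = -2 - 1728 = -1730)
G(4/133) + n = -1730 + 637/3 = -4553/3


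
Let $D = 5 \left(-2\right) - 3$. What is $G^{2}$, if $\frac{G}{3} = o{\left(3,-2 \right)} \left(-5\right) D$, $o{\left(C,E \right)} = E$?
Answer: $152100$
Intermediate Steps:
$D = -13$ ($D = -10 - 3 = -13$)
$G = -390$ ($G = 3 \left(-2\right) \left(-5\right) \left(-13\right) = 3 \cdot 10 \left(-13\right) = 3 \left(-130\right) = -390$)
$G^{2} = \left(-390\right)^{2} = 152100$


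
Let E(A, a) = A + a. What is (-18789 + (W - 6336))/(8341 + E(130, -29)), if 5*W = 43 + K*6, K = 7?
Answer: -12554/4221 ≈ -2.9742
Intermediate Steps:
W = 17 (W = (43 + 7*6)/5 = (43 + 42)/5 = (⅕)*85 = 17)
(-18789 + (W - 6336))/(8341 + E(130, -29)) = (-18789 + (17 - 6336))/(8341 + (130 - 29)) = (-18789 - 6319)/(8341 + 101) = -25108/8442 = -25108*1/8442 = -12554/4221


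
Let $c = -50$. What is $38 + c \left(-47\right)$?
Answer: $2388$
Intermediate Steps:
$38 + c \left(-47\right) = 38 - -2350 = 38 + 2350 = 2388$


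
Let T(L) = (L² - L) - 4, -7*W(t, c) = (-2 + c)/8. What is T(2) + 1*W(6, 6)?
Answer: -29/14 ≈ -2.0714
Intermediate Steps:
W(t, c) = 1/28 - c/56 (W(t, c) = -(-2 + c)/(7*8) = -(-¼ + c/8)/7 = 1/28 - c/56)
T(L) = -4 + L² - L
T(2) + 1*W(6, 6) = (-4 + 2² - 1*2) + 1*(1/28 - 1/56*6) = (-4 + 4 - 2) + 1*(1/28 - 3/28) = -2 + 1*(-1/14) = -2 - 1/14 = -29/14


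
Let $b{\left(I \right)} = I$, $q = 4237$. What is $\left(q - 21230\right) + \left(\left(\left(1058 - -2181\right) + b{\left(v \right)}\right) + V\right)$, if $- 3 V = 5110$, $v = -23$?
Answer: $- \frac{46441}{3} \approx -15480.0$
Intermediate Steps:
$V = - \frac{5110}{3}$ ($V = \left(- \frac{1}{3}\right) 5110 = - \frac{5110}{3} \approx -1703.3$)
$\left(q - 21230\right) + \left(\left(\left(1058 - -2181\right) + b{\left(v \right)}\right) + V\right) = \left(4237 - 21230\right) + \left(\left(\left(1058 - -2181\right) - 23\right) - \frac{5110}{3}\right) = -16993 + \left(\left(\left(1058 + 2181\right) - 23\right) - \frac{5110}{3}\right) = -16993 + \left(\left(3239 - 23\right) - \frac{5110}{3}\right) = -16993 + \left(3216 - \frac{5110}{3}\right) = -16993 + \frac{4538}{3} = - \frac{46441}{3}$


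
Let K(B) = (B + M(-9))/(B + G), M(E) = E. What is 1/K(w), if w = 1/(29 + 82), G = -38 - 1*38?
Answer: 8435/998 ≈ 8.4519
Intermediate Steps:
G = -76 (G = -38 - 38 = -76)
w = 1/111 ≈ 0.0090090
K(B) = (-9 + B)/(-76 + B) (K(B) = (B - 9)/(B - 76) = (-9 + B)/(-76 + B))
1/K(w) = 1/((-9 + 1/111)/(-76 + 1/111)) = 1/(-998/111/(-8435/111)) = 1/(-111/8435*(-998/111)) = 1/(998/8435) = 8435/998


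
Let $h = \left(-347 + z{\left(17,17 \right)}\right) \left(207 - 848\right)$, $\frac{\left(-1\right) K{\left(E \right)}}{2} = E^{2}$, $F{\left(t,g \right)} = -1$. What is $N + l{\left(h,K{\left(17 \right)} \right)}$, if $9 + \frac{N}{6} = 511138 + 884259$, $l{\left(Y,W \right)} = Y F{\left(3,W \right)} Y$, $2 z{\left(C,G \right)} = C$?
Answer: $- \frac{188285188537}{4} \approx -4.7071 \cdot 10^{10}$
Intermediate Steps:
$z{\left(C,G \right)} = \frac{C}{2}$
$K{\left(E \right)} = - 2 E^{2}$
$h = \frac{433957}{2}$ ($h = \left(-347 + \frac{1}{2} \cdot 17\right) \left(207 - 848\right) = \left(-347 + \frac{17}{2}\right) \left(-641\right) = \left(- \frac{677}{2}\right) \left(-641\right) = \frac{433957}{2} \approx 2.1698 \cdot 10^{5}$)
$l{\left(Y,W \right)} = - Y^{2}$ ($l{\left(Y,W \right)} = Y \left(-1\right) Y = - Y Y = - Y^{2}$)
$N = 8372328$ ($N = -54 + 6 \left(511138 + 884259\right) = -54 + 6 \cdot 1395397 = -54 + 8372382 = 8372328$)
$N + l{\left(h,K{\left(17 \right)} \right)} = 8372328 - \left(\frac{433957}{2}\right)^{2} = 8372328 - \frac{188318677849}{4} = - \frac{188285188537}{4}$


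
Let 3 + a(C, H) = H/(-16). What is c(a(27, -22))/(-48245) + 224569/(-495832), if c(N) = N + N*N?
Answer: -17335735975/38274263744 ≈ -0.45293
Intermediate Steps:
a(C, H) = -3 - H/16 (a(C, H) = -3 + H/(-16) = -3 + H*(-1/16) = -3 - H/16)
c(N) = N + N²
c(a(27, -22))/(-48245) + 224569/(-495832) = ((-3 - 1/16*(-22))*(1 + (-3 - 1/16*(-22))))/(-48245) + 224569/(-495832) = ((-3 + 11/8)*(1 + (-3 + 11/8)))*(-1/48245) + 224569*(-1/495832) = -13*(1 - 13/8)/8*(-1/48245) - 224569/495832 = -13/8*(-5/8)*(-1/48245) - 224569/495832 = (65/64)*(-1/48245) - 224569/495832 = -13/617536 - 224569/495832 = -17335735975/38274263744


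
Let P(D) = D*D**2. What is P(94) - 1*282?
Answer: 830302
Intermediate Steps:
P(D) = D**3
P(94) - 1*282 = 94**3 - 1*282 = 830584 - 282 = 830302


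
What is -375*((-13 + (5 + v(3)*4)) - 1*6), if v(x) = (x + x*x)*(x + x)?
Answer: -102750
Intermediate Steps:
v(x) = 2*x*(x + x**2) (v(x) = (x + x**2)*(2*x) = 2*x*(x + x**2))
-375*((-13 + (5 + v(3)*4)) - 1*6) = -375*((-13 + (5 + (2*3**2*(1 + 3))*4)) - 1*6) = -375*((-13 + (5 + (2*9*4)*4)) - 6) = -375*((-13 + (5 + 72*4)) - 6) = -375*((-13 + (5 + 288)) - 6) = -375*((-13 + 293) - 6) = -375*(280 - 6) = -375*274 = -102750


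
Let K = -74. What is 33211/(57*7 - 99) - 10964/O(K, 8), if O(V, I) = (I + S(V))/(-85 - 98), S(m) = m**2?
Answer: 65337727/137100 ≈ 476.57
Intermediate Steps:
O(V, I) = -I/183 - V**2/183 (O(V, I) = (I + V**2)/(-85 - 98) = (I + V**2)/(-183) = (I + V**2)*(-1/183) = -I/183 - V**2/183)
33211/(57*7 - 99) - 10964/O(K, 8) = 33211/(57*7 - 99) - 10964/(-1/183*8 - 1/183*(-74)**2) = 33211/(399 - 99) - 10964/(-8/183 - 1/183*5476) = 33211/300 - 10964/(-8/183 - 5476/183) = 33211*(1/300) - 10964/(-1828/61) = 33211/300 - 10964*(-61/1828) = 33211/300 + 167201/457 = 65337727/137100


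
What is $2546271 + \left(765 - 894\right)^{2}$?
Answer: $2562912$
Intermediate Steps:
$2546271 + \left(765 - 894\right)^{2} = 2546271 + \left(-129\right)^{2} = 2546271 + 16641 = 2562912$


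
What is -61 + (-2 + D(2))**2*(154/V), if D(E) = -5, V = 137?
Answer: -811/137 ≈ -5.9197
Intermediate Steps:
-61 + (-2 + D(2))**2*(154/V) = -61 + (-2 - 5)**2*(154/137) = -61 + (-7)**2*(154*(1/137)) = -61 + 49*(154/137) = -61 + 7546/137 = -811/137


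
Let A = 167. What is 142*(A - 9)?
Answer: 22436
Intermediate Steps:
142*(A - 9) = 142*(167 - 9) = 142*158 = 22436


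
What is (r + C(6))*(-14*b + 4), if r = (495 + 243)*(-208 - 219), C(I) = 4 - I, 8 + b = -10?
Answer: -80672768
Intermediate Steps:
b = -18 (b = -8 - 10 = -18)
r = -315126 (r = 738*(-427) = -315126)
(r + C(6))*(-14*b + 4) = (-315126 + (4 - 1*6))*(-14*(-18) + 4) = (-315126 + (4 - 6))*(252 + 4) = (-315126 - 2)*256 = -315128*256 = -80672768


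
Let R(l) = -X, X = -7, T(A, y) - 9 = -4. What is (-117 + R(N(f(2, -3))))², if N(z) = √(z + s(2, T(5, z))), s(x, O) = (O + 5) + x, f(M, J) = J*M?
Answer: 12100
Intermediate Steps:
T(A, y) = 5 (T(A, y) = 9 - 4 = 5)
s(x, O) = 5 + O + x (s(x, O) = (5 + O) + x = 5 + O + x)
N(z) = √(12 + z) (N(z) = √(z + (5 + 5 + 2)) = √(z + 12) = √(12 + z))
R(l) = 7 (R(l) = -1*(-7) = 7)
(-117 + R(N(f(2, -3))))² = (-117 + 7)² = (-110)² = 12100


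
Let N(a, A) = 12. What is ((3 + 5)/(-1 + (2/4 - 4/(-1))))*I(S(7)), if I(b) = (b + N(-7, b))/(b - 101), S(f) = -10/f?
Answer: -1184/5019 ≈ -0.23590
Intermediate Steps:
I(b) = (12 + b)/(-101 + b) (I(b) = (b + 12)/(b - 101) = (12 + b)/(-101 + b))
((3 + 5)/(-1 + (2/4 - 4/(-1))))*I(S(7)) = ((3 + 5)/(-1 + (2/4 - 4/(-1))))*((12 - 10/7)/(-101 - 10/7)) = (8/(-1 + (2*(1/4) - 4*(-1))))*((12 - 10*1/7)/(-101 - 10*1/7)) = (8/(-1 + (1/2 + 4)))*((12 - 10/7)/(-101 - 10/7)) = (8/(-1 + 9/2))*((74/7)/(-717/7)) = (8/(7/2))*(-7/717*74/7) = (8*(2/7))*(-74/717) = (16/7)*(-74/717) = -1184/5019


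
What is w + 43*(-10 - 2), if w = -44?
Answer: -560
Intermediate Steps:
w + 43*(-10 - 2) = -44 + 43*(-10 - 2) = -44 + 43*(-12) = -44 - 516 = -560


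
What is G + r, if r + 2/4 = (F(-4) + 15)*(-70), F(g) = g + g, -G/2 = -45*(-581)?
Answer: -105561/2 ≈ -52781.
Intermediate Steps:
G = -52290 (G = -(-90)*(-581) = -2*26145 = -52290)
F(g) = 2*g
r = -981/2 (r = -½ + (2*(-4) + 15)*(-70) = -½ + (-8 + 15)*(-70) = -½ + 7*(-70) = -½ - 490 = -981/2 ≈ -490.50)
G + r = -52290 - 981/2 = -105561/2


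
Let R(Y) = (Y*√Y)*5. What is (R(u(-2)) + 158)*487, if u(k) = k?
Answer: 76946 - 4870*I*√2 ≈ 76946.0 - 6887.2*I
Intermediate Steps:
R(Y) = 5*Y^(3/2) (R(Y) = Y^(3/2)*5 = 5*Y^(3/2))
(R(u(-2)) + 158)*487 = (5*(-2)^(3/2) + 158)*487 = (5*(-2*I*√2) + 158)*487 = (-10*I*√2 + 158)*487 = (158 - 10*I*√2)*487 = 76946 - 4870*I*√2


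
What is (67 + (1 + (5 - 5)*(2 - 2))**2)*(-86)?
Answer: -5848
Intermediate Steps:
(67 + (1 + (5 - 5)*(2 - 2))**2)*(-86) = (67 + (1 + 0*0)**2)*(-86) = (67 + (1 + 0)**2)*(-86) = (67 + 1**2)*(-86) = (67 + 1)*(-86) = 68*(-86) = -5848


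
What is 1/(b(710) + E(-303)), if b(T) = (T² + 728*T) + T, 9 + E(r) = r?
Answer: 1/1021378 ≈ 9.7907e-7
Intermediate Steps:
E(r) = -9 + r
b(T) = T² + 729*T
1/(b(710) + E(-303)) = 1/(710*(729 + 710) + (-9 - 303)) = 1/(710*1439 - 312) = 1/(1021690 - 312) = 1/1021378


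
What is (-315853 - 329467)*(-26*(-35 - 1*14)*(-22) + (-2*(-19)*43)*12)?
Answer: 5433594400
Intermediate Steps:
(-315853 - 329467)*(-26*(-35 - 1*14)*(-22) + (-2*(-19)*43)*12) = -645320*(-26*(-35 - 14)*(-22) + (38*43)*12) = -645320*(-26*(-49)*(-22) + 1634*12) = -645320*(1274*(-22) + 19608) = -645320*(-28028 + 19608) = -645320*(-8420) = 5433594400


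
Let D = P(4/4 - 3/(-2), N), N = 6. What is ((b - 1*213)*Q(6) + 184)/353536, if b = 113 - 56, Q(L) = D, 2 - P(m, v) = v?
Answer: 101/44192 ≈ 0.0022855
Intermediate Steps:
P(m, v) = 2 - v
D = -4 (D = 2 - 1*6 = 2 - 6 = -4)
Q(L) = -4
b = 57
((b - 1*213)*Q(6) + 184)/353536 = ((57 - 1*213)*(-4) + 184)/353536 = ((57 - 213)*(-4) + 184)*(1/353536) = (-156*(-4) + 184)*(1/353536) = (624 + 184)*(1/353536) = 808*(1/353536) = 101/44192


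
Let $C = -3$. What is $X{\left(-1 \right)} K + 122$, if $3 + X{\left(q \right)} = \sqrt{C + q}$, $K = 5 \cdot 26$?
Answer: $-268 + 260 i \approx -268.0 + 260.0 i$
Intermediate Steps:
$K = 130$
$X{\left(q \right)} = -3 + \sqrt{-3 + q}$
$X{\left(-1 \right)} K + 122 = \left(-3 + \sqrt{-3 - 1}\right) 130 + 122 = \left(-3 + \sqrt{-4}\right) 130 + 122 = \left(-3 + 2 i\right) 130 + 122 = \left(-390 + 260 i\right) + 122 = -268 + 260 i$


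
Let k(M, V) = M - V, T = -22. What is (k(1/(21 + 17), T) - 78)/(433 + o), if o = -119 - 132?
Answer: -2127/6916 ≈ -0.30755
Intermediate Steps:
o = -251
(k(1/(21 + 17), T) - 78)/(433 + o) = ((1/(21 + 17) - 1*(-22)) - 78)/(433 - 251) = ((1/38 + 22) - 78)/182 = ((1/38 + 22) - 78)*(1/182) = (837/38 - 78)*(1/182) = -2127/38*1/182 = -2127/6916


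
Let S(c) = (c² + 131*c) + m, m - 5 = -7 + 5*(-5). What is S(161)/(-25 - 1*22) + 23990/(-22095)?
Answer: -207852221/207693 ≈ -1000.8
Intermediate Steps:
m = -27 (m = 5 + (-7 + 5*(-5)) = 5 + (-7 - 25) = 5 - 32 = -27)
S(c) = -27 + c² + 131*c (S(c) = (c² + 131*c) - 27 = -27 + c² + 131*c)
S(161)/(-25 - 1*22) + 23990/(-22095) = (-27 + 161² + 131*161)/(-25 - 1*22) + 23990/(-22095) = (-27 + 25921 + 21091)/(-25 - 22) + 23990*(-1/22095) = 46985/(-47) - 4798/4419 = 46985*(-1/47) - 4798/4419 = -46985/47 - 4798/4419 = -207852221/207693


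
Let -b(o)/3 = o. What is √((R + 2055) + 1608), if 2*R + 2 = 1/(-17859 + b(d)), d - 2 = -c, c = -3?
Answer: 5*√5199712431/5958 ≈ 60.514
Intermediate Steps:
d = 5 (d = 2 - 1*(-3) = 2 + 3 = 5)
b(o) = -3*o
R = -35749/35748 (R = -1 + 1/(2*(-17859 - 3*5)) = -1 + 1/(2*(-17859 - 15)) = -1 + (½)/(-17874) = -1 + (½)*(-1/17874) = -1 - 1/35748 = -35749/35748 ≈ -1.0000)
√((R + 2055) + 1608) = √((-35749/35748 + 2055) + 1608) = √(73426391/35748 + 1608) = √(130909175/35748) = 5*√5199712431/5958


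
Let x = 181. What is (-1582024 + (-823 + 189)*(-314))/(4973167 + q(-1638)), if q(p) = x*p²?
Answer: -1382948/490604131 ≈ -0.0028189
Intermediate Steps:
q(p) = 181*p²
(-1582024 + (-823 + 189)*(-314))/(4973167 + q(-1638)) = (-1582024 + (-823 + 189)*(-314))/(4973167 + 181*(-1638)²) = (-1582024 - 634*(-314))/(4973167 + 181*2683044) = (-1582024 + 199076)/(4973167 + 485630964) = -1382948/490604131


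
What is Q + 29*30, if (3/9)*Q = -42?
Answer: 744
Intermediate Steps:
Q = -126 (Q = 3*(-42) = -126)
Q + 29*30 = -126 + 29*30 = -126 + 870 = 744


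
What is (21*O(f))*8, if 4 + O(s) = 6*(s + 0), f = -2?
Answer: -2688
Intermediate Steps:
O(s) = -4 + 6*s (O(s) = -4 + 6*(s + 0) = -4 + 6*s)
(21*O(f))*8 = (21*(-4 + 6*(-2)))*8 = (21*(-4 - 12))*8 = (21*(-16))*8 = -336*8 = -2688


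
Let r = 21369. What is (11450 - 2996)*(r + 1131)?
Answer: 190215000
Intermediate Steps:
(11450 - 2996)*(r + 1131) = (11450 - 2996)*(21369 + 1131) = 8454*22500 = 190215000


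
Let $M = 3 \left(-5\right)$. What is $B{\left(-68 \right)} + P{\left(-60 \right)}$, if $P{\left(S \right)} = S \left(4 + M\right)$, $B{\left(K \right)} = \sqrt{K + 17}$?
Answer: $660 + i \sqrt{51} \approx 660.0 + 7.1414 i$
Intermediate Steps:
$M = -15$
$B{\left(K \right)} = \sqrt{17 + K}$
$P{\left(S \right)} = - 11 S$ ($P{\left(S \right)} = S \left(4 - 15\right) = S \left(-11\right) = - 11 S$)
$B{\left(-68 \right)} + P{\left(-60 \right)} = \sqrt{17 - 68} - -660 = \sqrt{-51} + 660 = i \sqrt{51} + 660 = 660 + i \sqrt{51}$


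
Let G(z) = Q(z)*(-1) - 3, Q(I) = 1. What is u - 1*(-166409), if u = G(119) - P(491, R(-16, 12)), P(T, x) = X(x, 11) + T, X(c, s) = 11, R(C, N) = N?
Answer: 165903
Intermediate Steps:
P(T, x) = 11 + T
G(z) = -4 (G(z) = 1*(-1) - 3 = -1 - 3 = -4)
u = -506 (u = -4 - (11 + 491) = -4 - 1*502 = -4 - 502 = -506)
u - 1*(-166409) = -506 - 1*(-166409) = -506 + 166409 = 165903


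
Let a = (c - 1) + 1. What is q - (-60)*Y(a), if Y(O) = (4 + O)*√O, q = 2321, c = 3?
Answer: 2321 + 420*√3 ≈ 3048.5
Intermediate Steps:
a = 3 (a = (3 - 1) + 1 = 2 + 1 = 3)
Y(O) = √O*(4 + O)
q - (-60)*Y(a) = 2321 - (-60)*√3*(4 + 3) = 2321 - (-60)*√3*7 = 2321 - (-60)*7*√3 = 2321 - (-420)*√3 = 2321 + 420*√3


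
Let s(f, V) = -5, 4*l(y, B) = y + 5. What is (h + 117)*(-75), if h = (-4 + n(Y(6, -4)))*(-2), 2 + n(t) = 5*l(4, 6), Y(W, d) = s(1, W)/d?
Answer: -15975/2 ≈ -7987.5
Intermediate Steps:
l(y, B) = 5/4 + y/4 (l(y, B) = (y + 5)/4 = (5 + y)/4 = 5/4 + y/4)
Y(W, d) = -5/d
n(t) = 37/4 (n(t) = -2 + 5*(5/4 + (¼)*4) = -2 + 5*(5/4 + 1) = -2 + 5*(9/4) = -2 + 45/4 = 37/4)
h = -21/2 (h = (-4 + 37/4)*(-2) = (21/4)*(-2) = -21/2 ≈ -10.500)
(h + 117)*(-75) = (-21/2 + 117)*(-75) = (213/2)*(-75) = -15975/2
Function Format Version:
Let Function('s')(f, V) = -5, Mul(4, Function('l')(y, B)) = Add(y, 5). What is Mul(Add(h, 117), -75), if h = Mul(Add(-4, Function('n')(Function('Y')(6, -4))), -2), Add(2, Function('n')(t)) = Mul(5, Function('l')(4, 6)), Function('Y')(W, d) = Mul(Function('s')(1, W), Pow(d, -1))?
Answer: Rational(-15975, 2) ≈ -7987.5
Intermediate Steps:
Function('l')(y, B) = Add(Rational(5, 4), Mul(Rational(1, 4), y)) (Function('l')(y, B) = Mul(Rational(1, 4), Add(y, 5)) = Mul(Rational(1, 4), Add(5, y)) = Add(Rational(5, 4), Mul(Rational(1, 4), y)))
Function('Y')(W, d) = Mul(-5, Pow(d, -1))
Function('n')(t) = Rational(37, 4) (Function('n')(t) = Add(-2, Mul(5, Add(Rational(5, 4), Mul(Rational(1, 4), 4)))) = Add(-2, Mul(5, Add(Rational(5, 4), 1))) = Add(-2, Mul(5, Rational(9, 4))) = Add(-2, Rational(45, 4)) = Rational(37, 4))
h = Rational(-21, 2) (h = Mul(Add(-4, Rational(37, 4)), -2) = Mul(Rational(21, 4), -2) = Rational(-21, 2) ≈ -10.500)
Mul(Add(h, 117), -75) = Mul(Add(Rational(-21, 2), 117), -75) = Mul(Rational(213, 2), -75) = Rational(-15975, 2)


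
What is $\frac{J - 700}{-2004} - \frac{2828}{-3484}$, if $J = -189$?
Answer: $\frac{2191147}{1745484} \approx 1.2553$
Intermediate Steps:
$\frac{J - 700}{-2004} - \frac{2828}{-3484} = \frac{-189 - 700}{-2004} - \frac{2828}{-3484} = \left(-889\right) \left(- \frac{1}{2004}\right) - - \frac{707}{871} = \frac{889}{2004} + \frac{707}{871} = \frac{2191147}{1745484}$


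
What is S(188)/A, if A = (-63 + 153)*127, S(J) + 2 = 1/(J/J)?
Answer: -1/11430 ≈ -8.7489e-5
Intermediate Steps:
S(J) = -1 (S(J) = -2 + 1/(J/J) = -2 + 1/1 = -2 + 1 = -1)
A = 11430 (A = 90*127 = 11430)
S(188)/A = -1/11430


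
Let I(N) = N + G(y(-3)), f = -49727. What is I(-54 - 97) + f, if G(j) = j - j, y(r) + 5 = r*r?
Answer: -49878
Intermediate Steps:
y(r) = -5 + r**2 (y(r) = -5 + r*r = -5 + r**2)
G(j) = 0
I(N) = N (I(N) = N + 0 = N)
I(-54 - 97) + f = (-54 - 97) - 49727 = -151 - 49727 = -49878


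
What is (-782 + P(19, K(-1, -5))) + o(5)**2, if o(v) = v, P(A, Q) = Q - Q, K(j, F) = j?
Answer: -757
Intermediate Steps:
P(A, Q) = 0
(-782 + P(19, K(-1, -5))) + o(5)**2 = (-782 + 0) + 5**2 = -782 + 25 = -757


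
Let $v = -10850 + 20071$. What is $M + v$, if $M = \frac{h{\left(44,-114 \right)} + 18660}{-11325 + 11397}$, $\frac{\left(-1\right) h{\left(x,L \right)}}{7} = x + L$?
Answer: $\frac{341531}{36} \approx 9487.0$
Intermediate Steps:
$v = 9221$
$h{\left(x,L \right)} = - 7 L - 7 x$ ($h{\left(x,L \right)} = - 7 \left(x + L\right) = - 7 \left(L + x\right) = - 7 L - 7 x$)
$M = \frac{9575}{36}$ ($M = \frac{\left(\left(-7\right) \left(-114\right) - 308\right) + 18660}{-11325 + 11397} = \frac{\left(798 - 308\right) + 18660}{72} = \left(490 + 18660\right) \frac{1}{72} = 19150 \cdot \frac{1}{72} = \frac{9575}{36} \approx 265.97$)
$M + v = \frac{9575}{36} + 9221 = \frac{341531}{36}$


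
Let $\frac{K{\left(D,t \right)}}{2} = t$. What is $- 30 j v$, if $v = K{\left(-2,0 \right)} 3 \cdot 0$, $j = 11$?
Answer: $0$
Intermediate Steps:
$K{\left(D,t \right)} = 2 t$
$v = 0$ ($v = 2 \cdot 0 \cdot 3 \cdot 0 = 0 \cdot 3 \cdot 0 = 0 \cdot 0 = 0$)
$- 30 j v = \left(-30\right) 11 \cdot 0 = \left(-330\right) 0 = 0$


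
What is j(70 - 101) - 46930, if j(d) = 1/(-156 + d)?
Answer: -8775911/187 ≈ -46930.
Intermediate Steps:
j(70 - 101) - 46930 = 1/(-156 + (70 - 101)) - 46930 = 1/(-156 - 31) - 46930 = 1/(-187) - 46930 = -1/187 - 46930 = -8775911/187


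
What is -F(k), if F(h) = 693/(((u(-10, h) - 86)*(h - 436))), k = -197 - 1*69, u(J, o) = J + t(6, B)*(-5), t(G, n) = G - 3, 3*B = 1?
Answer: -77/8658 ≈ -0.0088935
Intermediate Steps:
B = 1/3 (B = (1/3)*1 = 1/3 ≈ 0.33333)
t(G, n) = -3 + G
u(J, o) = -15 + J (u(J, o) = J + (-3 + 6)*(-5) = J + 3*(-5) = J - 15 = -15 + J)
k = -266 (k = -197 - 69 = -266)
F(h) = 693/(48396 - 111*h) (F(h) = 693/((((-15 - 10) - 86)*(h - 436))) = 693/(((-25 - 86)*(-436 + h))) = 693/((-111*(-436 + h))) = 693/(48396 - 111*h))
-F(k) = -(-231)/(-16132 + 37*(-266)) = -(-231)/(-16132 - 9842) = -(-231)/(-25974) = -(-231)*(-1)/25974 = -1*77/8658 = -77/8658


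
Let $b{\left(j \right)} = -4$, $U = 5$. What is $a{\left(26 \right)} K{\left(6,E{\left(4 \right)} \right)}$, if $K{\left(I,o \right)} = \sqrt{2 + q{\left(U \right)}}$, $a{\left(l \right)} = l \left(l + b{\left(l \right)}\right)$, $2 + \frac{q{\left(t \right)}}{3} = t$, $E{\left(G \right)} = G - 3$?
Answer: $572 \sqrt{11} \approx 1897.1$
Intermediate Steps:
$E{\left(G \right)} = -3 + G$ ($E{\left(G \right)} = G - 3 = -3 + G$)
$q{\left(t \right)} = -6 + 3 t$
$a{\left(l \right)} = l \left(-4 + l\right)$ ($a{\left(l \right)} = l \left(l - 4\right) = l \left(-4 + l\right)$)
$K{\left(I,o \right)} = \sqrt{11}$ ($K{\left(I,o \right)} = \sqrt{2 + \left(-6 + 3 \cdot 5\right)} = \sqrt{2 + \left(-6 + 15\right)} = \sqrt{2 + 9} = \sqrt{11}$)
$a{\left(26 \right)} K{\left(6,E{\left(4 \right)} \right)} = 26 \left(-4 + 26\right) \sqrt{11} = 26 \cdot 22 \sqrt{11} = 572 \sqrt{11}$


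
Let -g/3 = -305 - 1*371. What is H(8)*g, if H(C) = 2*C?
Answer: 32448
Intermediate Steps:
g = 2028 (g = -3*(-305 - 1*371) = -3*(-305 - 371) = -3*(-676) = 2028)
H(8)*g = (2*8)*2028 = 16*2028 = 32448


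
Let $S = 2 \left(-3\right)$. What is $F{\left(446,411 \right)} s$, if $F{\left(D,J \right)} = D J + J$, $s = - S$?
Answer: $1102302$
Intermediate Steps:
$S = -6$
$s = 6$ ($s = \left(-1\right) \left(-6\right) = 6$)
$F{\left(D,J \right)} = J + D J$
$F{\left(446,411 \right)} s = 411 \left(1 + 446\right) 6 = 411 \cdot 447 \cdot 6 = 183717 \cdot 6 = 1102302$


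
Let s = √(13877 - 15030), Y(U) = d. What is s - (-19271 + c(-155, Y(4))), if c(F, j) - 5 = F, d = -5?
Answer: 19421 + I*√1153 ≈ 19421.0 + 33.956*I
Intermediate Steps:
Y(U) = -5
s = I*√1153 (s = √(-1153) = I*√1153 ≈ 33.956*I)
c(F, j) = 5 + F
s - (-19271 + c(-155, Y(4))) = I*√1153 - (-19271 + (5 - 155)) = I*√1153 - (-19271 - 150) = I*√1153 - 1*(-19421) = I*√1153 + 19421 = 19421 + I*√1153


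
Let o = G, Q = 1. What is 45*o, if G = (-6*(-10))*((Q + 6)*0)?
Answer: 0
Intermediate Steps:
G = 0 (G = (-6*(-10))*((1 + 6)*0) = 60*(7*0) = 60*0 = 0)
o = 0
45*o = 45*0 = 0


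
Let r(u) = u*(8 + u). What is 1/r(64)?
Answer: 1/4608 ≈ 0.00021701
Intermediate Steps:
1/r(64) = 1/(64*(8 + 64)) = 1/(64*72) = 1/4608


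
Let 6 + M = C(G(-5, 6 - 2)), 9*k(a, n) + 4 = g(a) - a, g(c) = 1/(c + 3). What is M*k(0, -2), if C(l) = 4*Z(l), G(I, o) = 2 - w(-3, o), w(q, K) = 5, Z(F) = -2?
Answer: 154/27 ≈ 5.7037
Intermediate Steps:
g(c) = 1/(3 + c)
G(I, o) = -3 (G(I, o) = 2 - 1*5 = 2 - 5 = -3)
C(l) = -8 (C(l) = 4*(-2) = -8)
k(a, n) = -4/9 - a/9 + 1/(9*(3 + a)) (k(a, n) = -4/9 + (1/(3 + a) - a)/9 = -4/9 + (-a/9 + 1/(9*(3 + a))) = -4/9 - a/9 + 1/(9*(3 + a)))
M = -14 (M = -6 - 8 = -14)
M*k(0, -2) = -14*(1 - (3 + 0)*(4 + 0))/(9*(3 + 0)) = -14*(1 - 1*3*4)/(9*3) = -14*(1 - 12)/(9*3) = -14*(-11)/(9*3) = -14*(-11/27) = 154/27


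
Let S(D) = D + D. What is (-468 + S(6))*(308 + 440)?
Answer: -341088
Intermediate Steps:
S(D) = 2*D
(-468 + S(6))*(308 + 440) = (-468 + 2*6)*(308 + 440) = (-468 + 12)*748 = -456*748 = -341088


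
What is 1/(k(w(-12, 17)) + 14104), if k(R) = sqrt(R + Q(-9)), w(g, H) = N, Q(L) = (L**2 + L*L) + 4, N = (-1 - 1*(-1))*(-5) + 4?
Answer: 7052/99461323 - sqrt(170)/198922646 ≈ 7.0836e-5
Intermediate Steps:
N = 4 (N = (-1 + 1)*(-5) + 4 = 0*(-5) + 4 = 0 + 4 = 4)
Q(L) = 4 + 2*L**2 (Q(L) = (L**2 + L**2) + 4 = 2*L**2 + 4 = 4 + 2*L**2)
w(g, H) = 4
k(R) = sqrt(166 + R) (k(R) = sqrt(R + (4 + 2*(-9)**2)) = sqrt(R + (4 + 2*81)) = sqrt(R + (4 + 162)) = sqrt(R + 166) = sqrt(166 + R))
1/(k(w(-12, 17)) + 14104) = 1/(sqrt(166 + 4) + 14104) = 1/(sqrt(170) + 14104) = 1/(14104 + sqrt(170))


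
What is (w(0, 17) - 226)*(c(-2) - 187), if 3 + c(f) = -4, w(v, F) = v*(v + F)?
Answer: 43844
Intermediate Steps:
w(v, F) = v*(F + v)
c(f) = -7 (c(f) = -3 - 4 = -7)
(w(0, 17) - 226)*(c(-2) - 187) = (0*(17 + 0) - 226)*(-7 - 187) = (0*17 - 226)*(-194) = (0 - 226)*(-194) = -226*(-194) = 43844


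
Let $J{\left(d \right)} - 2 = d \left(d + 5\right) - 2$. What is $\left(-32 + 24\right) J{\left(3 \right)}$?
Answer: $-192$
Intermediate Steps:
$J{\left(d \right)} = d \left(5 + d\right)$ ($J{\left(d \right)} = 2 + \left(d \left(d + 5\right) - 2\right) = 2 + \left(d \left(5 + d\right) - 2\right) = 2 + \left(-2 + d \left(5 + d\right)\right) = d \left(5 + d\right)$)
$\left(-32 + 24\right) J{\left(3 \right)} = \left(-32 + 24\right) 3 \left(5 + 3\right) = - 8 \cdot 3 \cdot 8 = \left(-8\right) 24 = -192$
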